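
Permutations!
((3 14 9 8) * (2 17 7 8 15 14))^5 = (17)(9 14 15)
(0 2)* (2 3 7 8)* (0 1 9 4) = (0 3 7 8 2 1 9 4) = [3, 9, 1, 7, 0, 5, 6, 8, 2, 4]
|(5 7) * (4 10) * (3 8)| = 2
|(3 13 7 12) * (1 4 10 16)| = 4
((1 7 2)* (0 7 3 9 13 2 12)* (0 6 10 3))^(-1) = ((0 7 12 6 10 3 9 13 2 1))^(-1) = (0 1 2 13 9 3 10 6 12 7)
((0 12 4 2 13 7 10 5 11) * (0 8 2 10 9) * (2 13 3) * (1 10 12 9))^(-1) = ((0 9)(1 10 5 11 8 13 7)(2 3)(4 12))^(-1) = (0 9)(1 7 13 8 11 5 10)(2 3)(4 12)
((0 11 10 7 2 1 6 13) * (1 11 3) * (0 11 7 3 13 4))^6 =(0 6 3 11)(1 10 13 4)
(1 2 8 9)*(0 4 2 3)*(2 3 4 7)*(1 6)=(0 7 2 8 9 6 1 4 3)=[7, 4, 8, 0, 3, 5, 1, 2, 9, 6]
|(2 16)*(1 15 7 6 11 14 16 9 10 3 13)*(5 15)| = |(1 5 15 7 6 11 14 16 2 9 10 3 13)| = 13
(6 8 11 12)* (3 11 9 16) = (3 11 12 6 8 9 16) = [0, 1, 2, 11, 4, 5, 8, 7, 9, 16, 10, 12, 6, 13, 14, 15, 3]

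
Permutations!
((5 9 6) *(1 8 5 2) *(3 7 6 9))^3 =((9)(1 8 5 3 7 6 2))^3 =(9)(1 3 2 5 6 8 7)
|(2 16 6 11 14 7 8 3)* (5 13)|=8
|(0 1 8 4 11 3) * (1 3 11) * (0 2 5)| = |(11)(0 3 2 5)(1 8 4)| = 12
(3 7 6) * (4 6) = [0, 1, 2, 7, 6, 5, 3, 4] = (3 7 4 6)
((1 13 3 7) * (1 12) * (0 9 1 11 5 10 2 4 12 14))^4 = ((0 9 1 13 3 7 14)(2 4 12 11 5 10))^4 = (0 3 9 7 1 14 13)(2 5 12)(4 10 11)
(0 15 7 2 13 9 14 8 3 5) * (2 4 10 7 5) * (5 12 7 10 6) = (0 15 12 7 4 6 5)(2 13 9 14 8 3) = [15, 1, 13, 2, 6, 0, 5, 4, 3, 14, 10, 11, 7, 9, 8, 12]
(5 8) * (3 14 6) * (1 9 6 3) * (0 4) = (0 4)(1 9 6)(3 14)(5 8) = [4, 9, 2, 14, 0, 8, 1, 7, 5, 6, 10, 11, 12, 13, 3]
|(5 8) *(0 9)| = 2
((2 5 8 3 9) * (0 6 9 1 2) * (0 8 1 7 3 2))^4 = ((0 6 9 8 2 5 1)(3 7))^4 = (0 2 6 5 9 1 8)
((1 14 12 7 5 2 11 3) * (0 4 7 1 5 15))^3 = (0 15 7 4)(2 5 3 11)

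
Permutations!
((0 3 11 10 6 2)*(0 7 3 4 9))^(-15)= (2 11)(3 6)(7 10)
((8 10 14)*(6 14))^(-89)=(6 10 8 14)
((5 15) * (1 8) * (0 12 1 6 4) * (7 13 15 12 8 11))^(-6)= (0 6)(1 11 7 13 15 5 12)(4 8)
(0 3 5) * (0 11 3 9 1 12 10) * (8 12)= [9, 8, 2, 5, 4, 11, 6, 7, 12, 1, 0, 3, 10]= (0 9 1 8 12 10)(3 5 11)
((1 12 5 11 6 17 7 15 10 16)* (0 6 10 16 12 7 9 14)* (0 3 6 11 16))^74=((0 11 10 12 5 16 1 7 15)(3 6 17 9 14))^74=(0 10 5 1 15 11 12 16 7)(3 14 9 17 6)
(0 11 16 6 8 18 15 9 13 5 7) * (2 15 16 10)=(0 11 10 2 15 9 13 5 7)(6 8 18 16)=[11, 1, 15, 3, 4, 7, 8, 0, 18, 13, 2, 10, 12, 5, 14, 9, 6, 17, 16]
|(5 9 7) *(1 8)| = 6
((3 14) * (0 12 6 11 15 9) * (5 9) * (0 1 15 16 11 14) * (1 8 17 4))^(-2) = (0 14 12 3 6)(1 17 9 15 4 8 5)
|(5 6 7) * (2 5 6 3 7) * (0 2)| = 6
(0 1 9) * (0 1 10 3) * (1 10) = (0 1 9 10 3) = [1, 9, 2, 0, 4, 5, 6, 7, 8, 10, 3]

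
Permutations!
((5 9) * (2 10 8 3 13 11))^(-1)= ((2 10 8 3 13 11)(5 9))^(-1)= (2 11 13 3 8 10)(5 9)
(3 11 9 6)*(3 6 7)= (3 11 9 7)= [0, 1, 2, 11, 4, 5, 6, 3, 8, 7, 10, 9]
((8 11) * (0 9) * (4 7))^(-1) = ((0 9)(4 7)(8 11))^(-1) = (0 9)(4 7)(8 11)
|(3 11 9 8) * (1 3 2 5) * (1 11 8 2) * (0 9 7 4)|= 21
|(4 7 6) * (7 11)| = |(4 11 7 6)| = 4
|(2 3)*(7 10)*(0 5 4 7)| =10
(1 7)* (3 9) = (1 7)(3 9) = [0, 7, 2, 9, 4, 5, 6, 1, 8, 3]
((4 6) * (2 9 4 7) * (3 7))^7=(2 9 4 6 3 7)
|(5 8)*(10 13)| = 2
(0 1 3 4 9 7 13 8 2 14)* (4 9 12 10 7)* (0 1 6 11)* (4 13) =[6, 3, 14, 9, 12, 5, 11, 4, 2, 13, 7, 0, 10, 8, 1] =(0 6 11)(1 3 9 13 8 2 14)(4 12 10 7)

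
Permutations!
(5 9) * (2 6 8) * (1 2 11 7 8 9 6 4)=(1 2 4)(5 6 9)(7 8 11)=[0, 2, 4, 3, 1, 6, 9, 8, 11, 5, 10, 7]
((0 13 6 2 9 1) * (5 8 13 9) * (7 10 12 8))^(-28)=((0 9 1)(2 5 7 10 12 8 13 6))^(-28)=(0 1 9)(2 12)(5 8)(6 10)(7 13)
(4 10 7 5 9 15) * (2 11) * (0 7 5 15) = (0 7 15 4 10 5 9)(2 11) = [7, 1, 11, 3, 10, 9, 6, 15, 8, 0, 5, 2, 12, 13, 14, 4]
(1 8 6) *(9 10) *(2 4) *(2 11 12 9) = (1 8 6)(2 4 11 12 9 10) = [0, 8, 4, 3, 11, 5, 1, 7, 6, 10, 2, 12, 9]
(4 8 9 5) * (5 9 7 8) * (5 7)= (9)(4 7 8 5)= [0, 1, 2, 3, 7, 4, 6, 8, 5, 9]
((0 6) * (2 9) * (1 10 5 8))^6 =((0 6)(1 10 5 8)(2 9))^6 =(1 5)(8 10)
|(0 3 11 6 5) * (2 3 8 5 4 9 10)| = |(0 8 5)(2 3 11 6 4 9 10)| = 21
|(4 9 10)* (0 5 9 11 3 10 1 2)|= 20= |(0 5 9 1 2)(3 10 4 11)|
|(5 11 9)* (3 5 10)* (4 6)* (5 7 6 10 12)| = 20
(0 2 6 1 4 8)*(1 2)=(0 1 4 8)(2 6)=[1, 4, 6, 3, 8, 5, 2, 7, 0]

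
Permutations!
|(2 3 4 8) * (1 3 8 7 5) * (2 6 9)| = 20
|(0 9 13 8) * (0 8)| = 3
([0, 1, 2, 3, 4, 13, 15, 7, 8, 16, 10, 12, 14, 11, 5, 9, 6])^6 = (5 13 11 12 14)(6 9)(15 16)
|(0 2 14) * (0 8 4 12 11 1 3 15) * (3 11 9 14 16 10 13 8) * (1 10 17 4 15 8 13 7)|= |(0 2 16 17 4 12 9 14 3 8 15)(1 11 10 7)|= 44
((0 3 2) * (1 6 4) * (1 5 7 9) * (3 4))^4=((0 4 5 7 9 1 6 3 2))^4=(0 9 2 7 3 5 6 4 1)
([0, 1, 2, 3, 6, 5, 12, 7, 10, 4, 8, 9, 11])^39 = (4 9 11 12 6)(8 10)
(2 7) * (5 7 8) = (2 8 5 7) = [0, 1, 8, 3, 4, 7, 6, 2, 5]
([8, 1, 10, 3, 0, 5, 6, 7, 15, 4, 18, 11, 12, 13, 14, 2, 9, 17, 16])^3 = [2, 1, 16, 3, 15, 5, 6, 7, 10, 8, 9, 11, 12, 13, 14, 18, 0, 17, 4]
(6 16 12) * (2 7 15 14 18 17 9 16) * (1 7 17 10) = (1 7 15 14 18 10)(2 17 9 16 12 6) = [0, 7, 17, 3, 4, 5, 2, 15, 8, 16, 1, 11, 6, 13, 18, 14, 12, 9, 10]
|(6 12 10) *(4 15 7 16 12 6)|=|(4 15 7 16 12 10)|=6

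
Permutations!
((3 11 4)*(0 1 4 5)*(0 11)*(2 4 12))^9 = (0 2)(1 4)(3 12)(5 11)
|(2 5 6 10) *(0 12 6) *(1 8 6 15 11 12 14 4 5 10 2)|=60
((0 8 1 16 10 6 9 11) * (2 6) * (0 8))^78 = (1 11 6 10)(2 16 8 9)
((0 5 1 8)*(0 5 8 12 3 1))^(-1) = ((0 8 5)(1 12 3))^(-1) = (0 5 8)(1 3 12)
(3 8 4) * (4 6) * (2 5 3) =(2 5 3 8 6 4) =[0, 1, 5, 8, 2, 3, 4, 7, 6]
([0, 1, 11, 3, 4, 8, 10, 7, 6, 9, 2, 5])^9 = [0, 1, 8, 3, 4, 10, 11, 7, 2, 9, 5, 6]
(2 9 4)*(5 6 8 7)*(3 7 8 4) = (2 9 3 7 5 6 4) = [0, 1, 9, 7, 2, 6, 4, 5, 8, 3]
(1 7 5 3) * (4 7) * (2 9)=(1 4 7 5 3)(2 9)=[0, 4, 9, 1, 7, 3, 6, 5, 8, 2]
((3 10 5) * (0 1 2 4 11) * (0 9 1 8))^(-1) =((0 8)(1 2 4 11 9)(3 10 5))^(-1) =(0 8)(1 9 11 4 2)(3 5 10)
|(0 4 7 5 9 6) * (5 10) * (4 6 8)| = 6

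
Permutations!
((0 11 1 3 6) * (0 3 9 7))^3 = ((0 11 1 9 7)(3 6))^3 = (0 9 11 7 1)(3 6)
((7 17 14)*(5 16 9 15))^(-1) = (5 15 9 16)(7 14 17)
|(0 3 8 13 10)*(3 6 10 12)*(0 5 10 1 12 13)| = 6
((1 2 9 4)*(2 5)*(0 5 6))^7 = (9)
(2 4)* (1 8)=(1 8)(2 4)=[0, 8, 4, 3, 2, 5, 6, 7, 1]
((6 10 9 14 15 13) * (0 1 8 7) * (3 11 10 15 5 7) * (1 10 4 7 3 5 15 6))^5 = ((0 10 9 14 15 13 1 8 5 3 11 4 7))^5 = (0 13 11 9 8 7 15 3 10 1 4 14 5)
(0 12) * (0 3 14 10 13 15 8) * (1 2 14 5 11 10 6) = [12, 2, 14, 5, 4, 11, 1, 7, 0, 9, 13, 10, 3, 15, 6, 8] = (0 12 3 5 11 10 13 15 8)(1 2 14 6)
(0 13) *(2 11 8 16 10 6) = (0 13)(2 11 8 16 10 6) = [13, 1, 11, 3, 4, 5, 2, 7, 16, 9, 6, 8, 12, 0, 14, 15, 10]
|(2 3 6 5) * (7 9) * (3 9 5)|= |(2 9 7 5)(3 6)|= 4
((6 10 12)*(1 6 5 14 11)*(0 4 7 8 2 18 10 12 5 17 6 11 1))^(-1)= ((0 4 7 8 2 18 10 5 14 1 11)(6 12 17))^(-1)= (0 11 1 14 5 10 18 2 8 7 4)(6 17 12)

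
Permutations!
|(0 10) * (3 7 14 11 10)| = |(0 3 7 14 11 10)| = 6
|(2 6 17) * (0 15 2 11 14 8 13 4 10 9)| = |(0 15 2 6 17 11 14 8 13 4 10 9)| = 12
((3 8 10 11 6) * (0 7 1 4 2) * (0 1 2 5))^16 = (0 4 2)(1 7 5)(3 8 10 11 6)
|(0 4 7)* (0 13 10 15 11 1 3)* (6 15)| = |(0 4 7 13 10 6 15 11 1 3)| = 10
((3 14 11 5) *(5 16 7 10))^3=((3 14 11 16 7 10 5))^3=(3 16 5 11 10 14 7)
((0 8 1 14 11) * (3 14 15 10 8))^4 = (15)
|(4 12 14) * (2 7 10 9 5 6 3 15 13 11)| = |(2 7 10 9 5 6 3 15 13 11)(4 12 14)| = 30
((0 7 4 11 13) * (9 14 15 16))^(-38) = ((0 7 4 11 13)(9 14 15 16))^(-38) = (0 4 13 7 11)(9 15)(14 16)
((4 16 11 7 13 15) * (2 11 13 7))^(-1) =(2 11)(4 15 13 16)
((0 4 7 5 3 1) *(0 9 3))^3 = (9)(0 5 7 4)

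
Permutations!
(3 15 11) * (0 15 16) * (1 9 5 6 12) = (0 15 11 3 16)(1 9 5 6 12) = [15, 9, 2, 16, 4, 6, 12, 7, 8, 5, 10, 3, 1, 13, 14, 11, 0]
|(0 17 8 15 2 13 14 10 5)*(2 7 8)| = 21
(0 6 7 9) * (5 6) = (0 5 6 7 9) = [5, 1, 2, 3, 4, 6, 7, 9, 8, 0]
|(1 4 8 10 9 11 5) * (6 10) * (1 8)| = 6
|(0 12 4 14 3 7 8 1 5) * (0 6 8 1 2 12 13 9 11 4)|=|(0 13 9 11 4 14 3 7 1 5 6 8 2 12)|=14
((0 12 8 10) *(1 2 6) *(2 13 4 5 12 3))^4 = ((0 3 2 6 1 13 4 5 12 8 10))^4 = (0 1 12 3 13 8 2 4 10 6 5)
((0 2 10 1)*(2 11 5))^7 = (0 11 5 2 10 1)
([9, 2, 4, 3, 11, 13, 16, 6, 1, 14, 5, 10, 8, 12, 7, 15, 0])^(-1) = (0 16 6 7 14 9)(1 8 12 13 5 10 11 4 2)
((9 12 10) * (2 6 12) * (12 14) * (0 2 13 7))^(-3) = ((0 2 6 14 12 10 9 13 7))^(-3) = (0 9 14)(2 13 12)(6 7 10)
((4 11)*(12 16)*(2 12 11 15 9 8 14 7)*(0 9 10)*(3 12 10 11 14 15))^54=((0 9 8 15 11 4 3 12 16 14 7 2 10))^54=(0 8 11 3 16 7 10 9 15 4 12 14 2)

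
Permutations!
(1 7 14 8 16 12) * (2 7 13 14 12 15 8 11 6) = [0, 13, 7, 3, 4, 5, 2, 12, 16, 9, 10, 6, 1, 14, 11, 8, 15] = (1 13 14 11 6 2 7 12)(8 16 15)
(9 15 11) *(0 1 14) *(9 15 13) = (0 1 14)(9 13)(11 15) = [1, 14, 2, 3, 4, 5, 6, 7, 8, 13, 10, 15, 12, 9, 0, 11]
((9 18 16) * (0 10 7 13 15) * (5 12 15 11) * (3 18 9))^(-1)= (0 15 12 5 11 13 7 10)(3 16 18)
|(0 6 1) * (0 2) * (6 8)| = 5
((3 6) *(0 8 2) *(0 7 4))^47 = (0 2 4 8 7)(3 6)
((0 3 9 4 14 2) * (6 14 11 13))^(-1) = ((0 3 9 4 11 13 6 14 2))^(-1) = (0 2 14 6 13 11 4 9 3)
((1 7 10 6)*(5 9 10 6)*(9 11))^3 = (5 10 9 11)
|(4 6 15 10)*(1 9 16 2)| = |(1 9 16 2)(4 6 15 10)| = 4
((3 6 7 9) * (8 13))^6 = ((3 6 7 9)(8 13))^6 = (13)(3 7)(6 9)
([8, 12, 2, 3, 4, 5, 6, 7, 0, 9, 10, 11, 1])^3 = [8, 12, 2, 3, 4, 5, 6, 7, 0, 9, 10, 11, 1]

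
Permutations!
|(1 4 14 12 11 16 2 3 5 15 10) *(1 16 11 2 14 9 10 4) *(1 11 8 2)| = 13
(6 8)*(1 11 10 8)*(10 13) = (1 11 13 10 8 6) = [0, 11, 2, 3, 4, 5, 1, 7, 6, 9, 8, 13, 12, 10]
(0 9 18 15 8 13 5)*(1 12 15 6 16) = (0 9 18 6 16 1 12 15 8 13 5) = [9, 12, 2, 3, 4, 0, 16, 7, 13, 18, 10, 11, 15, 5, 14, 8, 1, 17, 6]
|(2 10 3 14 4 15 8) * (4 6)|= |(2 10 3 14 6 4 15 8)|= 8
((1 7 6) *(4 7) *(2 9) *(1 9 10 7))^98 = ((1 4)(2 10 7 6 9))^98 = (2 6 10 9 7)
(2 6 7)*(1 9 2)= (1 9 2 6 7)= [0, 9, 6, 3, 4, 5, 7, 1, 8, 2]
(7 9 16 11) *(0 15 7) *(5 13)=(0 15 7 9 16 11)(5 13)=[15, 1, 2, 3, 4, 13, 6, 9, 8, 16, 10, 0, 12, 5, 14, 7, 11]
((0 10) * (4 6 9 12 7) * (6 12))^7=((0 10)(4 12 7)(6 9))^7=(0 10)(4 12 7)(6 9)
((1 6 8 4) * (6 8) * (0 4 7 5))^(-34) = ((0 4 1 8 7 5))^(-34) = (0 1 7)(4 8 5)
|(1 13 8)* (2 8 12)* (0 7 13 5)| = 8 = |(0 7 13 12 2 8 1 5)|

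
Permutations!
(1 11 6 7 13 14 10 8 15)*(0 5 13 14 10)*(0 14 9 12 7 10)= (0 5 13)(1 11 6 10 8 15)(7 9 12)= [5, 11, 2, 3, 4, 13, 10, 9, 15, 12, 8, 6, 7, 0, 14, 1]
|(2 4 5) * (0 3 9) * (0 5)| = |(0 3 9 5 2 4)| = 6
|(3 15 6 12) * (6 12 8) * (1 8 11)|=|(1 8 6 11)(3 15 12)|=12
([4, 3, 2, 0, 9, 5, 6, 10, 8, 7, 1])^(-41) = [4, 3, 2, 0, 9, 5, 6, 10, 8, 7, 1]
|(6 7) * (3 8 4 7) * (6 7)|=4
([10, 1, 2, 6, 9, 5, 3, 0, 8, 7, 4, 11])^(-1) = [7, 1, 2, 6, 10, 5, 3, 9, 8, 4, 0, 11]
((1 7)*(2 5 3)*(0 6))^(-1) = (0 6)(1 7)(2 3 5)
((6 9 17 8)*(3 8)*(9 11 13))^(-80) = (3 13 8 9 6 17 11)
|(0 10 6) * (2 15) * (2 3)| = 3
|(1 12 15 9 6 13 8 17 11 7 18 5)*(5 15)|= |(1 12 5)(6 13 8 17 11 7 18 15 9)|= 9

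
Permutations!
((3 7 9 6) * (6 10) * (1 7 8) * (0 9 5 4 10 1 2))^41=(0 3 4 1 2 6 5 9 8 10 7)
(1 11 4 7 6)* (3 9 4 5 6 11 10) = (1 10 3 9 4 7 11 5 6) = [0, 10, 2, 9, 7, 6, 1, 11, 8, 4, 3, 5]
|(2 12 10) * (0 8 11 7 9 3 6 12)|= 10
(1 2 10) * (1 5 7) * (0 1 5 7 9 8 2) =(0 1)(2 10 7 5 9 8) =[1, 0, 10, 3, 4, 9, 6, 5, 2, 8, 7]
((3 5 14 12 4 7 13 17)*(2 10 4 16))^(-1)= ((2 10 4 7 13 17 3 5 14 12 16))^(-1)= (2 16 12 14 5 3 17 13 7 4 10)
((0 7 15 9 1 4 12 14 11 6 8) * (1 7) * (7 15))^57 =(0 1 4 12 14 11 6 8)(9 15)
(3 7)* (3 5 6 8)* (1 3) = (1 3 7 5 6 8) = [0, 3, 2, 7, 4, 6, 8, 5, 1]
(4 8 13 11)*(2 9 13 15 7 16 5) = [0, 1, 9, 3, 8, 2, 6, 16, 15, 13, 10, 4, 12, 11, 14, 7, 5] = (2 9 13 11 4 8 15 7 16 5)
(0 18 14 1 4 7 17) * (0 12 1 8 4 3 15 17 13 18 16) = (0 16)(1 3 15 17 12)(4 7 13 18 14 8) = [16, 3, 2, 15, 7, 5, 6, 13, 4, 9, 10, 11, 1, 18, 8, 17, 0, 12, 14]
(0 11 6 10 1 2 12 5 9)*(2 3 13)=(0 11 6 10 1 3 13 2 12 5 9)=[11, 3, 12, 13, 4, 9, 10, 7, 8, 0, 1, 6, 5, 2]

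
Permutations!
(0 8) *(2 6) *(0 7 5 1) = (0 8 7 5 1)(2 6) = [8, 0, 6, 3, 4, 1, 2, 5, 7]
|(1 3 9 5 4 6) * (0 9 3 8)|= |(0 9 5 4 6 1 8)|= 7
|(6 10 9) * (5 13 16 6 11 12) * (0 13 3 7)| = 11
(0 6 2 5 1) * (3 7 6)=[3, 0, 5, 7, 4, 1, 2, 6]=(0 3 7 6 2 5 1)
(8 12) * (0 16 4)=[16, 1, 2, 3, 0, 5, 6, 7, 12, 9, 10, 11, 8, 13, 14, 15, 4]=(0 16 4)(8 12)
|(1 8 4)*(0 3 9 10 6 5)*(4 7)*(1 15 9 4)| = |(0 3 4 15 9 10 6 5)(1 8 7)| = 24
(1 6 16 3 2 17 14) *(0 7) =[7, 6, 17, 2, 4, 5, 16, 0, 8, 9, 10, 11, 12, 13, 1, 15, 3, 14] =(0 7)(1 6 16 3 2 17 14)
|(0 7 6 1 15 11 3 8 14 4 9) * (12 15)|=|(0 7 6 1 12 15 11 3 8 14 4 9)|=12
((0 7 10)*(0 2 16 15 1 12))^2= ((0 7 10 2 16 15 1 12))^2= (0 10 16 1)(2 15 12 7)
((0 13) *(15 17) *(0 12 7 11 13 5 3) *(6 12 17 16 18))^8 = ((0 5 3)(6 12 7 11 13 17 15 16 18))^8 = (0 3 5)(6 18 16 15 17 13 11 7 12)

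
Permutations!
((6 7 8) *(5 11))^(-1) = (5 11)(6 8 7) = ((5 11)(6 7 8))^(-1)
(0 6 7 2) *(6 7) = (0 7 2) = [7, 1, 0, 3, 4, 5, 6, 2]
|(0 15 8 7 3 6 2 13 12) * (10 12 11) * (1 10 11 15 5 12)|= 42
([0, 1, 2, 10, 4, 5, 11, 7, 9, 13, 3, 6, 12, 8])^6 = [0, 1, 2, 3, 4, 5, 6, 7, 8, 9, 10, 11, 12, 13]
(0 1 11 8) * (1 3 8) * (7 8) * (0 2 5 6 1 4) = (0 3 7 8 2 5 6 1 11 4) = [3, 11, 5, 7, 0, 6, 1, 8, 2, 9, 10, 4]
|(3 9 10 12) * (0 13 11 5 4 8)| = 12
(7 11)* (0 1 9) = (0 1 9)(7 11) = [1, 9, 2, 3, 4, 5, 6, 11, 8, 0, 10, 7]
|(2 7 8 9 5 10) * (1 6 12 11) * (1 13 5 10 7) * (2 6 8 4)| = 12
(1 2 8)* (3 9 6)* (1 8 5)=(1 2 5)(3 9 6)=[0, 2, 5, 9, 4, 1, 3, 7, 8, 6]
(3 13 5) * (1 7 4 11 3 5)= (1 7 4 11 3 13)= [0, 7, 2, 13, 11, 5, 6, 4, 8, 9, 10, 3, 12, 1]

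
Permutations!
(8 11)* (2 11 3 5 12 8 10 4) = (2 11 10 4)(3 5 12 8) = [0, 1, 11, 5, 2, 12, 6, 7, 3, 9, 4, 10, 8]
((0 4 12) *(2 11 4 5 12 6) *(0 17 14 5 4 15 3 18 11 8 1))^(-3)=(0 2)(1 6)(3 18 11 15)(4 8)(5 12 17 14)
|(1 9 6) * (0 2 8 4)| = 12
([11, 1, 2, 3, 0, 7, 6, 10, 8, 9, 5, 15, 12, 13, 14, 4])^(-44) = (15)(5 7 10)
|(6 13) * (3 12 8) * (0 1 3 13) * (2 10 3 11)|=|(0 1 11 2 10 3 12 8 13 6)|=10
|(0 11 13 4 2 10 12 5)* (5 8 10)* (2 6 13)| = |(0 11 2 5)(4 6 13)(8 10 12)| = 12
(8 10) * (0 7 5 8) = [7, 1, 2, 3, 4, 8, 6, 5, 10, 9, 0] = (0 7 5 8 10)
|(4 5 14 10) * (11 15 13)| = |(4 5 14 10)(11 15 13)| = 12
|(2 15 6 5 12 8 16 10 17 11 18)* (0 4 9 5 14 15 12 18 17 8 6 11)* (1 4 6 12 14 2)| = |(0 6 2 14 15 11 17)(1 4 9 5 18)(8 16 10)| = 105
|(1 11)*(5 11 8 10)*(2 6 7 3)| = 20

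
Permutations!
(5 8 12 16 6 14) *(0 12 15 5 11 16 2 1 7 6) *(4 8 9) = (0 12 2 1 7 6 14 11 16)(4 8 15 5 9) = [12, 7, 1, 3, 8, 9, 14, 6, 15, 4, 10, 16, 2, 13, 11, 5, 0]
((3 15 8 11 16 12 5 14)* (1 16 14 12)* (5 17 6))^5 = ((1 16)(3 15 8 11 14)(5 12 17 6))^5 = (1 16)(5 12 17 6)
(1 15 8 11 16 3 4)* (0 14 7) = [14, 15, 2, 4, 1, 5, 6, 0, 11, 9, 10, 16, 12, 13, 7, 8, 3] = (0 14 7)(1 15 8 11 16 3 4)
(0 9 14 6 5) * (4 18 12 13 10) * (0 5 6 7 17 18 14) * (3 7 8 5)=(0 9)(3 7 17 18 12 13 10 4 14 8 5)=[9, 1, 2, 7, 14, 3, 6, 17, 5, 0, 4, 11, 13, 10, 8, 15, 16, 18, 12]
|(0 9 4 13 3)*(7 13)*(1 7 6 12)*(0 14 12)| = |(0 9 4 6)(1 7 13 3 14 12)| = 12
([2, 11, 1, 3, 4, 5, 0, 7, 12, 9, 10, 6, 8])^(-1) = [6, 2, 0, 3, 4, 5, 11, 7, 12, 9, 10, 1, 8]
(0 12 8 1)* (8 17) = (0 12 17 8 1) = [12, 0, 2, 3, 4, 5, 6, 7, 1, 9, 10, 11, 17, 13, 14, 15, 16, 8]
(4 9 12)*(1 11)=(1 11)(4 9 12)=[0, 11, 2, 3, 9, 5, 6, 7, 8, 12, 10, 1, 4]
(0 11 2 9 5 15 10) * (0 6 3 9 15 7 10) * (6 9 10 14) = (0 11 2 15)(3 10 9 5 7 14 6) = [11, 1, 15, 10, 4, 7, 3, 14, 8, 5, 9, 2, 12, 13, 6, 0]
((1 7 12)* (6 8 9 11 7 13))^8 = (13)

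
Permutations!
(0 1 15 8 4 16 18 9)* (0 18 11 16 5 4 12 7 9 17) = (0 1 15 8 12 7 9 18 17)(4 5)(11 16) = [1, 15, 2, 3, 5, 4, 6, 9, 12, 18, 10, 16, 7, 13, 14, 8, 11, 0, 17]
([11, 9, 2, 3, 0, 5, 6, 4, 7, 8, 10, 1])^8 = (0 11 1 9 8 7 4)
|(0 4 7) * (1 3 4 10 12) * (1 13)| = 8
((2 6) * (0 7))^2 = (7)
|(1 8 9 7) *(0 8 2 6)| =7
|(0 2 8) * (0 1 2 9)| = |(0 9)(1 2 8)| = 6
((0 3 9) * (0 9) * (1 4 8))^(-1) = ((9)(0 3)(1 4 8))^(-1) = (9)(0 3)(1 8 4)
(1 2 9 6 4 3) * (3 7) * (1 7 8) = (1 2 9 6 4 8)(3 7) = [0, 2, 9, 7, 8, 5, 4, 3, 1, 6]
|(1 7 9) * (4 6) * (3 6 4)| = |(1 7 9)(3 6)| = 6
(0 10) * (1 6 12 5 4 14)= (0 10)(1 6 12 5 4 14)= [10, 6, 2, 3, 14, 4, 12, 7, 8, 9, 0, 11, 5, 13, 1]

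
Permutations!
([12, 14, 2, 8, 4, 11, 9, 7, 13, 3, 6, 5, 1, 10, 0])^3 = (0 14 1 12)(3 10)(5 11)(6 8)(9 13)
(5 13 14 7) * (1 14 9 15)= (1 14 7 5 13 9 15)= [0, 14, 2, 3, 4, 13, 6, 5, 8, 15, 10, 11, 12, 9, 7, 1]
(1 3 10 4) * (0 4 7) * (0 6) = (0 4 1 3 10 7 6) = [4, 3, 2, 10, 1, 5, 0, 6, 8, 9, 7]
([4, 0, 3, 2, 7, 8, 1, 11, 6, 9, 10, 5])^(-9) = [1, 6, 3, 2, 0, 11, 8, 4, 5, 9, 10, 7]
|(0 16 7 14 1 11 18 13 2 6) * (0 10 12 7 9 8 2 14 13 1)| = 33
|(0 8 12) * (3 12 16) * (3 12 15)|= 4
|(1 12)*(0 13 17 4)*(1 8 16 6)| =20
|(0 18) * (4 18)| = 3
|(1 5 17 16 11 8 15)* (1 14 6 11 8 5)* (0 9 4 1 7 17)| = |(0 9 4 1 7 17 16 8 15 14 6 11 5)| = 13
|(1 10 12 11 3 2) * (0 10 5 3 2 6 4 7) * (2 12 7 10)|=18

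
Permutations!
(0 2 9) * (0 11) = (0 2 9 11) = [2, 1, 9, 3, 4, 5, 6, 7, 8, 11, 10, 0]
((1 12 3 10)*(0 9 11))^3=((0 9 11)(1 12 3 10))^3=(1 10 3 12)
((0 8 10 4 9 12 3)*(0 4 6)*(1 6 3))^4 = (0 4 6 3 1 10 12 8 9) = ((0 8 10 3 4 9 12 1 6))^4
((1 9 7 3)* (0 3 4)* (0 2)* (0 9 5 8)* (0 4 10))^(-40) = (10)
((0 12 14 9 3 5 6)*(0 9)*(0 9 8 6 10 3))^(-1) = ((0 12 14 9)(3 5 10)(6 8))^(-1) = (0 9 14 12)(3 10 5)(6 8)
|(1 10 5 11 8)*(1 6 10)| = 5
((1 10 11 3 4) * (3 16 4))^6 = ((1 10 11 16 4))^6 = (1 10 11 16 4)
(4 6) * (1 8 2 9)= (1 8 2 9)(4 6)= [0, 8, 9, 3, 6, 5, 4, 7, 2, 1]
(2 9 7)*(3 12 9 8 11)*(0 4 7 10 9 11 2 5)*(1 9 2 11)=(0 4 7 5)(1 9 10 2 8 11 3 12)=[4, 9, 8, 12, 7, 0, 6, 5, 11, 10, 2, 3, 1]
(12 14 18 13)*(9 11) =[0, 1, 2, 3, 4, 5, 6, 7, 8, 11, 10, 9, 14, 12, 18, 15, 16, 17, 13] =(9 11)(12 14 18 13)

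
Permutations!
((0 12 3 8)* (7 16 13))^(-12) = ((0 12 3 8)(7 16 13))^(-12) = (16)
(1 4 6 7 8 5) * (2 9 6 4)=(1 2 9 6 7 8 5)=[0, 2, 9, 3, 4, 1, 7, 8, 5, 6]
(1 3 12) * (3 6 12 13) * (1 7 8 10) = (1 6 12 7 8 10)(3 13) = [0, 6, 2, 13, 4, 5, 12, 8, 10, 9, 1, 11, 7, 3]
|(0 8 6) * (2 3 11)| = |(0 8 6)(2 3 11)| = 3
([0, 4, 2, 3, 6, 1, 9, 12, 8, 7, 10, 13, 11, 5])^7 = [0, 13, 2, 3, 5, 11, 1, 6, 8, 4, 10, 7, 9, 12]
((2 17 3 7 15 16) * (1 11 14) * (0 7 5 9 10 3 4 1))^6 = ((0 7 15 16 2 17 4 1 11 14)(3 5 9 10))^6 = (0 4 15 11 2)(1 16 14 17 7)(3 9)(5 10)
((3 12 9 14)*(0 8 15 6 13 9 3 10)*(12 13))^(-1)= ((0 8 15 6 12 3 13 9 14 10))^(-1)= (0 10 14 9 13 3 12 6 15 8)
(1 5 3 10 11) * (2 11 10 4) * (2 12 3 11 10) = (1 5 11)(2 10)(3 4 12) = [0, 5, 10, 4, 12, 11, 6, 7, 8, 9, 2, 1, 3]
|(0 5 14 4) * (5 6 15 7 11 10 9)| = 10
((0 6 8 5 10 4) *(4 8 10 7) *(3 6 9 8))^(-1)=(0 4 7 5 8 9)(3 10 6)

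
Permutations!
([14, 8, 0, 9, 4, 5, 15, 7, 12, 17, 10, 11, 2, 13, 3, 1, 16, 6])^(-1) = [2, 15, 12, 14, 4, 5, 17, 7, 1, 3, 10, 11, 8, 13, 0, 6, 16, 9]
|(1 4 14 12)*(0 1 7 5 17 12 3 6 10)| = |(0 1 4 14 3 6 10)(5 17 12 7)| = 28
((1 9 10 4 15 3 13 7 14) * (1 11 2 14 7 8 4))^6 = (3 13 8 4 15)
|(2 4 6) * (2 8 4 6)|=4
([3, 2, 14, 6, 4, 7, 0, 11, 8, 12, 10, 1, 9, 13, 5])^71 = (0 6 3)(1 11 7 5 14 2)(9 12)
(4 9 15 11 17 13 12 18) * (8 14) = (4 9 15 11 17 13 12 18)(8 14) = [0, 1, 2, 3, 9, 5, 6, 7, 14, 15, 10, 17, 18, 12, 8, 11, 16, 13, 4]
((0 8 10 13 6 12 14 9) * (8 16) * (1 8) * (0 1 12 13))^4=(0 9)(1 16)(8 12)(10 14)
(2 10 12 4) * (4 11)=(2 10 12 11 4)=[0, 1, 10, 3, 2, 5, 6, 7, 8, 9, 12, 4, 11]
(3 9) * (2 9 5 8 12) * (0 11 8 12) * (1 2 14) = [11, 2, 9, 5, 4, 12, 6, 7, 0, 3, 10, 8, 14, 13, 1] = (0 11 8)(1 2 9 3 5 12 14)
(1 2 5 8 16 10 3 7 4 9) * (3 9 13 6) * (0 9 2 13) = (0 9 1 13 6 3 7 4)(2 5 8 16 10) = [9, 13, 5, 7, 0, 8, 3, 4, 16, 1, 2, 11, 12, 6, 14, 15, 10]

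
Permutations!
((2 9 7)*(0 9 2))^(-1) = (0 7 9)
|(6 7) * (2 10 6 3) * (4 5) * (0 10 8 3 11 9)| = 6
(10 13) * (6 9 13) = [0, 1, 2, 3, 4, 5, 9, 7, 8, 13, 6, 11, 12, 10] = (6 9 13 10)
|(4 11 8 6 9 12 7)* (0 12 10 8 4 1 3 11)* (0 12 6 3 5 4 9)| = 10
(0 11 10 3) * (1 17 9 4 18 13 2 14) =(0 11 10 3)(1 17 9 4 18 13 2 14) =[11, 17, 14, 0, 18, 5, 6, 7, 8, 4, 3, 10, 12, 2, 1, 15, 16, 9, 13]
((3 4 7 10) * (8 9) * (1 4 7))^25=(1 4)(3 7 10)(8 9)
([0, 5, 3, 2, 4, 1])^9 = [0, 5, 3, 2, 4, 1]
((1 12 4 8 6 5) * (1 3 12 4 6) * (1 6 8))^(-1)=((1 4)(3 12 8 6 5))^(-1)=(1 4)(3 5 6 8 12)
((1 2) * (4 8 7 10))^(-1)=(1 2)(4 10 7 8)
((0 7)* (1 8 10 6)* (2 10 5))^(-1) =(0 7)(1 6 10 2 5 8)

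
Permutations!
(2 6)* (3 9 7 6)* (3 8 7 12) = (2 8 7 6)(3 9 12) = [0, 1, 8, 9, 4, 5, 2, 6, 7, 12, 10, 11, 3]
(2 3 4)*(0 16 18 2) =(0 16 18 2 3 4) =[16, 1, 3, 4, 0, 5, 6, 7, 8, 9, 10, 11, 12, 13, 14, 15, 18, 17, 2]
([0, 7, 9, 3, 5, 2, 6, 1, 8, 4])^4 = [0, 1, 2, 3, 4, 5, 6, 7, 8, 9]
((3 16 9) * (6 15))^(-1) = (3 9 16)(6 15)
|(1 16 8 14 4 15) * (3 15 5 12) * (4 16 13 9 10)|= |(1 13 9 10 4 5 12 3 15)(8 14 16)|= 9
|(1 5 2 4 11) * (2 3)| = 6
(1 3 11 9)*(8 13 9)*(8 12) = (1 3 11 12 8 13 9) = [0, 3, 2, 11, 4, 5, 6, 7, 13, 1, 10, 12, 8, 9]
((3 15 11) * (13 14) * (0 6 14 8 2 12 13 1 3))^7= ((0 6 14 1 3 15 11)(2 12 13 8))^7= (15)(2 8 13 12)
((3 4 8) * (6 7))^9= ((3 4 8)(6 7))^9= (8)(6 7)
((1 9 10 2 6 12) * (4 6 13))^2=(1 10 13 6)(2 4 12 9)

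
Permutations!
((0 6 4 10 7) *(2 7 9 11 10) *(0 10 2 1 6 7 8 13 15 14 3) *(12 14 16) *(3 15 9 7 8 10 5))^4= ((0 8 13 9 11 2 10 7 5 3)(1 6 4)(12 14 15 16))^4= (16)(0 11 5 13 10)(1 6 4)(2 3 9 7 8)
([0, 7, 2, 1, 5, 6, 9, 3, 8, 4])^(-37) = (1 3 7)(4 9 6 5)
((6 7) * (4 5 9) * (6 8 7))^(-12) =(9)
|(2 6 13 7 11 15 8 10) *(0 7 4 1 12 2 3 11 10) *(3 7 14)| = 6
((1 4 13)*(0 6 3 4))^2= (0 3 13)(1 6 4)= ((0 6 3 4 13 1))^2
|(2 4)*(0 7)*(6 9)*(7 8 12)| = 4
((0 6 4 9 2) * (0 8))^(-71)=(0 6 4 9 2 8)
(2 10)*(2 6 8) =[0, 1, 10, 3, 4, 5, 8, 7, 2, 9, 6] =(2 10 6 8)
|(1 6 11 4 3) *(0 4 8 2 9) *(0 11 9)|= |(0 4 3 1 6 9 11 8 2)|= 9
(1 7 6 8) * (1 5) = (1 7 6 8 5) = [0, 7, 2, 3, 4, 1, 8, 6, 5]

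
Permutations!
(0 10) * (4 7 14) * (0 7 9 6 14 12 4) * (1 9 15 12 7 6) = (0 10 6 14)(1 9)(4 15 12) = [10, 9, 2, 3, 15, 5, 14, 7, 8, 1, 6, 11, 4, 13, 0, 12]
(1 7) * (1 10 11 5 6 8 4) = (1 7 10 11 5 6 8 4) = [0, 7, 2, 3, 1, 6, 8, 10, 4, 9, 11, 5]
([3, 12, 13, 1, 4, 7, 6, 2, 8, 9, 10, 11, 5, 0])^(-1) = [13, 3, 7, 0, 4, 12, 6, 5, 8, 9, 10, 11, 1, 2]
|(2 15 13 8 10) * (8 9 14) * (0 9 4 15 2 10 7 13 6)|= |(0 9 14 8 7 13 4 15 6)|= 9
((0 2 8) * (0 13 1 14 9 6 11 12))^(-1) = ((0 2 8 13 1 14 9 6 11 12))^(-1) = (0 12 11 6 9 14 1 13 8 2)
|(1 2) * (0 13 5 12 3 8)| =|(0 13 5 12 3 8)(1 2)| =6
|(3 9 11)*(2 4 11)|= |(2 4 11 3 9)|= 5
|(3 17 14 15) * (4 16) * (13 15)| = |(3 17 14 13 15)(4 16)| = 10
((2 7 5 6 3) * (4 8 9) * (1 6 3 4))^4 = (1 9 8 4 6)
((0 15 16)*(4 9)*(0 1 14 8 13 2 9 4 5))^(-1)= ((0 15 16 1 14 8 13 2 9 5))^(-1)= (0 5 9 2 13 8 14 1 16 15)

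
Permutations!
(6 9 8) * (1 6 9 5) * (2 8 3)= (1 6 5)(2 8 9 3)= [0, 6, 8, 2, 4, 1, 5, 7, 9, 3]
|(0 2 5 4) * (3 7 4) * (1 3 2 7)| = 6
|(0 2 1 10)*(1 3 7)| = 6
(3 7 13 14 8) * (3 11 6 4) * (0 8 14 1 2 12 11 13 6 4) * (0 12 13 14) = (0 8 14)(1 2 13)(3 7 6 12 11 4) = [8, 2, 13, 7, 3, 5, 12, 6, 14, 9, 10, 4, 11, 1, 0]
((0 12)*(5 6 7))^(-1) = (0 12)(5 7 6) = ((0 12)(5 6 7))^(-1)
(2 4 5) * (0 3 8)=[3, 1, 4, 8, 5, 2, 6, 7, 0]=(0 3 8)(2 4 5)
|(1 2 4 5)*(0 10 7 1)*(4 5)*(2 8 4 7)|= 4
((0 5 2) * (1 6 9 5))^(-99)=((0 1 6 9 5 2))^(-99)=(0 9)(1 5)(2 6)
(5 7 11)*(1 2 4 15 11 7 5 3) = (1 2 4 15 11 3) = [0, 2, 4, 1, 15, 5, 6, 7, 8, 9, 10, 3, 12, 13, 14, 11]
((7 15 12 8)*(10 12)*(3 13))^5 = (15)(3 13)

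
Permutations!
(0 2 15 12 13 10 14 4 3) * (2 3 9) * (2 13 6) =(0 3)(2 15 12 6)(4 9 13 10 14) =[3, 1, 15, 0, 9, 5, 2, 7, 8, 13, 14, 11, 6, 10, 4, 12]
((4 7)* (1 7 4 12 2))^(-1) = ((1 7 12 2))^(-1) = (1 2 12 7)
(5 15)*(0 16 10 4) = (0 16 10 4)(5 15) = [16, 1, 2, 3, 0, 15, 6, 7, 8, 9, 4, 11, 12, 13, 14, 5, 10]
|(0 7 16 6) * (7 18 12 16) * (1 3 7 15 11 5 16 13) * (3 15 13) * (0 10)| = 13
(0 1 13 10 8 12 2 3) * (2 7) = (0 1 13 10 8 12 7 2 3) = [1, 13, 3, 0, 4, 5, 6, 2, 12, 9, 8, 11, 7, 10]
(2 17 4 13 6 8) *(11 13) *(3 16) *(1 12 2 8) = (1 12 2 17 4 11 13 6)(3 16) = [0, 12, 17, 16, 11, 5, 1, 7, 8, 9, 10, 13, 2, 6, 14, 15, 3, 4]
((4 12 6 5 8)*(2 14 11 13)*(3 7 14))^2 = ((2 3 7 14 11 13)(4 12 6 5 8))^2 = (2 7 11)(3 14 13)(4 6 8 12 5)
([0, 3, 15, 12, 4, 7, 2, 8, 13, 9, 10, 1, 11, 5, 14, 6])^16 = (2 15 6)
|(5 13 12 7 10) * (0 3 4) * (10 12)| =|(0 3 4)(5 13 10)(7 12)| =6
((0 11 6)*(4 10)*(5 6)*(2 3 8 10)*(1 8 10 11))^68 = (0 8 5)(1 11 6)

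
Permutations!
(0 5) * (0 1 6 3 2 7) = (0 5 1 6 3 2 7) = [5, 6, 7, 2, 4, 1, 3, 0]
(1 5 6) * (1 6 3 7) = (1 5 3 7) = [0, 5, 2, 7, 4, 3, 6, 1]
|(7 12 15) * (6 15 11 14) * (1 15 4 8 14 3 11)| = |(1 15 7 12)(3 11)(4 8 14 6)| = 4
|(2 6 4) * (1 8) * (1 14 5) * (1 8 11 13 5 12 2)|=10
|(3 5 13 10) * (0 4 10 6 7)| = 8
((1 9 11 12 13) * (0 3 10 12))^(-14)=((0 3 10 12 13 1 9 11))^(-14)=(0 10 13 9)(1 11 3 12)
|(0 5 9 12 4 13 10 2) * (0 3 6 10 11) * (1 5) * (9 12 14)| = |(0 1 5 12 4 13 11)(2 3 6 10)(9 14)| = 28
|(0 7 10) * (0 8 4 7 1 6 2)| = |(0 1 6 2)(4 7 10 8)| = 4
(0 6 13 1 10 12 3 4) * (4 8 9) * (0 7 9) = (0 6 13 1 10 12 3 8)(4 7 9) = [6, 10, 2, 8, 7, 5, 13, 9, 0, 4, 12, 11, 3, 1]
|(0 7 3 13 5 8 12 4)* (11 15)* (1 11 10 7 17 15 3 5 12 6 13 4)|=14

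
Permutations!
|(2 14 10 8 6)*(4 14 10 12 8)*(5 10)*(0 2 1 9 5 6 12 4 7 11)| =|(0 2 6 1 9 5 10 7 11)(4 14)(8 12)| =18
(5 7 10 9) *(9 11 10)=(5 7 9)(10 11)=[0, 1, 2, 3, 4, 7, 6, 9, 8, 5, 11, 10]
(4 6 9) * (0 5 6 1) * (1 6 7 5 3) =(0 3 1)(4 6 9)(5 7) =[3, 0, 2, 1, 6, 7, 9, 5, 8, 4]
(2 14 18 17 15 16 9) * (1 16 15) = (1 16 9 2 14 18 17) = [0, 16, 14, 3, 4, 5, 6, 7, 8, 2, 10, 11, 12, 13, 18, 15, 9, 1, 17]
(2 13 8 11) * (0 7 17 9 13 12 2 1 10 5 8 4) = (0 7 17 9 13 4)(1 10 5 8 11)(2 12) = [7, 10, 12, 3, 0, 8, 6, 17, 11, 13, 5, 1, 2, 4, 14, 15, 16, 9]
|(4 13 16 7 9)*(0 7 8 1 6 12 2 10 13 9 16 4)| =|(0 7 16 8 1 6 12 2 10 13 4 9)| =12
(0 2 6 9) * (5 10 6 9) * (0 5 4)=(0 2 9 5 10 6 4)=[2, 1, 9, 3, 0, 10, 4, 7, 8, 5, 6]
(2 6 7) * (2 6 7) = [0, 1, 7, 3, 4, 5, 2, 6] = (2 7 6)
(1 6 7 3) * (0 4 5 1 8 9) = (0 4 5 1 6 7 3 8 9) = [4, 6, 2, 8, 5, 1, 7, 3, 9, 0]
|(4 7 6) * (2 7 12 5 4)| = |(2 7 6)(4 12 5)| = 3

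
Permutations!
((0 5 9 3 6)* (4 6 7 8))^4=(0 7)(3 6)(4 9)(5 8)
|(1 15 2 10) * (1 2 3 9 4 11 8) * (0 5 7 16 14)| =70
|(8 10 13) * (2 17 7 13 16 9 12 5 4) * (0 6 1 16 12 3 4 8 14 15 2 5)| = 66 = |(0 6 1 16 9 3 4 5 8 10 12)(2 17 7 13 14 15)|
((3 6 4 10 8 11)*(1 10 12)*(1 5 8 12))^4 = (1 8 4 5 6 12 3 10 11)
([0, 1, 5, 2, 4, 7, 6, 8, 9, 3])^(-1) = (2 3 9 8 7 5)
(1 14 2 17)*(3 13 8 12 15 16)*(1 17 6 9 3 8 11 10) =[0, 14, 6, 13, 4, 5, 9, 7, 12, 3, 1, 10, 15, 11, 2, 16, 8, 17] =(17)(1 14 2 6 9 3 13 11 10)(8 12 15 16)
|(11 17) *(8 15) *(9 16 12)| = |(8 15)(9 16 12)(11 17)| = 6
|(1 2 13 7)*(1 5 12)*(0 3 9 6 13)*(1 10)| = 11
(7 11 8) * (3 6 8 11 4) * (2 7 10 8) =(11)(2 7 4 3 6)(8 10) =[0, 1, 7, 6, 3, 5, 2, 4, 10, 9, 8, 11]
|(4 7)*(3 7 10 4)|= 2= |(3 7)(4 10)|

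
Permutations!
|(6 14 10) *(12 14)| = 4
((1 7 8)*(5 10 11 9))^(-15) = (5 10 11 9)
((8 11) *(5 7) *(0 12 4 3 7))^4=(0 7 4)(3 12 5)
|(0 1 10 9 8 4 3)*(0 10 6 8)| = 8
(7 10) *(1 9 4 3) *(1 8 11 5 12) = (1 9 4 3 8 11 5 12)(7 10) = [0, 9, 2, 8, 3, 12, 6, 10, 11, 4, 7, 5, 1]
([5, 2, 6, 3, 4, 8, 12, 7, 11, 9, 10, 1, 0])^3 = [11, 12, 0, 3, 4, 1, 5, 7, 2, 9, 10, 6, 8]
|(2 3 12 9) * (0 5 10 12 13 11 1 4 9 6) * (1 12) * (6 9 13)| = 12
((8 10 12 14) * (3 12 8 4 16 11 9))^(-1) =((3 12 14 4 16 11 9)(8 10))^(-1) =(3 9 11 16 4 14 12)(8 10)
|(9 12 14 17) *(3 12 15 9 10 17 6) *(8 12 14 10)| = |(3 14 6)(8 12 10 17)(9 15)| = 12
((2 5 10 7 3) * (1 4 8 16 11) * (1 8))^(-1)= (1 4)(2 3 7 10 5)(8 11 16)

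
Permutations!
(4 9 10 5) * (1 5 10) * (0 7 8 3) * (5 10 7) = (0 5 4 9 1 10 7 8 3) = [5, 10, 2, 0, 9, 4, 6, 8, 3, 1, 7]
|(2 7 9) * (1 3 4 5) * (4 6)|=|(1 3 6 4 5)(2 7 9)|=15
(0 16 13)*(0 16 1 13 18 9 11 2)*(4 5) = (0 1 13 16 18 9 11 2)(4 5) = [1, 13, 0, 3, 5, 4, 6, 7, 8, 11, 10, 2, 12, 16, 14, 15, 18, 17, 9]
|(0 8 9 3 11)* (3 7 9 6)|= |(0 8 6 3 11)(7 9)|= 10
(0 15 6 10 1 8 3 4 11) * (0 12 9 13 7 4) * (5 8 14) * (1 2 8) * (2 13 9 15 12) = (0 12 15 6 10 13 7 4 11 2 8 3)(1 14 5) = [12, 14, 8, 0, 11, 1, 10, 4, 3, 9, 13, 2, 15, 7, 5, 6]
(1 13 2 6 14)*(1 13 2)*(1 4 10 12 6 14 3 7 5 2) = (2 14 13 4 10 12 6 3 7 5) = [0, 1, 14, 7, 10, 2, 3, 5, 8, 9, 12, 11, 6, 4, 13]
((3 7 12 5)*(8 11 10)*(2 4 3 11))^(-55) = ((2 4 3 7 12 5 11 10 8))^(-55) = (2 8 10 11 5 12 7 3 4)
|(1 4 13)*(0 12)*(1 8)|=|(0 12)(1 4 13 8)|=4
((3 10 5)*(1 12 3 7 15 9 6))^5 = (1 7 12 15 3 9 10 6 5)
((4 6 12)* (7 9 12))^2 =((4 6 7 9 12))^2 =(4 7 12 6 9)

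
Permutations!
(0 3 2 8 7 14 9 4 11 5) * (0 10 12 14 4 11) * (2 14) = [3, 1, 8, 14, 0, 10, 6, 4, 7, 11, 12, 5, 2, 13, 9] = (0 3 14 9 11 5 10 12 2 8 7 4)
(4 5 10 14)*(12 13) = (4 5 10 14)(12 13) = [0, 1, 2, 3, 5, 10, 6, 7, 8, 9, 14, 11, 13, 12, 4]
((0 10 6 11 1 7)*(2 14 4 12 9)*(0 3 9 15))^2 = ((0 10 6 11 1 7 3 9 2 14 4 12 15))^2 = (0 6 1 3 2 4 15 10 11 7 9 14 12)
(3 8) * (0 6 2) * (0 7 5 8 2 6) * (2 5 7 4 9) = (2 4 9)(3 5 8) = [0, 1, 4, 5, 9, 8, 6, 7, 3, 2]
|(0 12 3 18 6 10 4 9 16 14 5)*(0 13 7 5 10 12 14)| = |(0 14 10 4 9 16)(3 18 6 12)(5 13 7)| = 12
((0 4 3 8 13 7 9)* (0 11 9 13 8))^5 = (0 3 4)(7 13)(9 11)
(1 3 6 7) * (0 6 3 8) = [6, 8, 2, 3, 4, 5, 7, 1, 0] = (0 6 7 1 8)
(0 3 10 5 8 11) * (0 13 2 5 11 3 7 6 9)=(0 7 6 9)(2 5 8 3 10 11 13)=[7, 1, 5, 10, 4, 8, 9, 6, 3, 0, 11, 13, 12, 2]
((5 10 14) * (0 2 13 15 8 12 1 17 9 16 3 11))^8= ((0 2 13 15 8 12 1 17 9 16 3 11)(5 10 14))^8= (0 9 8)(1 13 3)(2 16 12)(5 14 10)(11 17 15)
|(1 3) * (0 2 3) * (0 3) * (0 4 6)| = |(0 2 4 6)(1 3)| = 4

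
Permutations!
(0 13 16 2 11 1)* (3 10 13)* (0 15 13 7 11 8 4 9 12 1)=(0 3 10 7 11)(1 15 13 16 2 8 4 9 12)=[3, 15, 8, 10, 9, 5, 6, 11, 4, 12, 7, 0, 1, 16, 14, 13, 2]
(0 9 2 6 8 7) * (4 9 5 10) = (0 5 10 4 9 2 6 8 7) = [5, 1, 6, 3, 9, 10, 8, 0, 7, 2, 4]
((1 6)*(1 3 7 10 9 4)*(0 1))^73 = (0 1 6 3 7 10 9 4)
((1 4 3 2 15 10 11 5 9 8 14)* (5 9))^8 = (1 8 11 15 3)(2 4 14 9 10)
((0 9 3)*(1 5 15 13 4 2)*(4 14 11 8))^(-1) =(0 3 9)(1 2 4 8 11 14 13 15 5)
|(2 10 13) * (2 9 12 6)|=6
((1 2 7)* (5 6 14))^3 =(14)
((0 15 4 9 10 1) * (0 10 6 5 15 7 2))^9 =(1 10)(4 15 5 6 9) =((0 7 2)(1 10)(4 9 6 5 15))^9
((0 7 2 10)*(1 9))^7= ((0 7 2 10)(1 9))^7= (0 10 2 7)(1 9)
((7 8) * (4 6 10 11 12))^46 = (4 6 10 11 12)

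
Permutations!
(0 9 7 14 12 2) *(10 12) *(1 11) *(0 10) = (0 9 7 14)(1 11)(2 10 12) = [9, 11, 10, 3, 4, 5, 6, 14, 8, 7, 12, 1, 2, 13, 0]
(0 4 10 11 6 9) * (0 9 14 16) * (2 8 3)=(0 4 10 11 6 14 16)(2 8 3)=[4, 1, 8, 2, 10, 5, 14, 7, 3, 9, 11, 6, 12, 13, 16, 15, 0]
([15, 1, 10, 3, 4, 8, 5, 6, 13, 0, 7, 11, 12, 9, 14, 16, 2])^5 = [7, 1, 8, 3, 4, 15, 0, 9, 16, 10, 13, 11, 12, 2, 14, 6, 5]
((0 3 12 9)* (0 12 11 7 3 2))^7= (0 2)(3 11 7)(9 12)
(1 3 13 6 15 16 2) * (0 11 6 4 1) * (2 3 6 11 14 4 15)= (0 14 4 1 6 2)(3 13 15 16)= [14, 6, 0, 13, 1, 5, 2, 7, 8, 9, 10, 11, 12, 15, 4, 16, 3]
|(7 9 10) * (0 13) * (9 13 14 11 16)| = |(0 14 11 16 9 10 7 13)| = 8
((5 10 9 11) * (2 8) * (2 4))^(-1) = (2 4 8)(5 11 9 10)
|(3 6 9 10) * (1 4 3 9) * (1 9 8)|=7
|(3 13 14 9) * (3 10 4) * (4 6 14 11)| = |(3 13 11 4)(6 14 9 10)| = 4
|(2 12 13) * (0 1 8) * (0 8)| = |(0 1)(2 12 13)| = 6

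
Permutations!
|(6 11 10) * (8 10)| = 4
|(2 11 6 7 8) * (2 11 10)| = 4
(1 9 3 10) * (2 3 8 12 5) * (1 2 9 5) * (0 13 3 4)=(0 13 3 10 2 4)(1 5 9 8 12)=[13, 5, 4, 10, 0, 9, 6, 7, 12, 8, 2, 11, 1, 3]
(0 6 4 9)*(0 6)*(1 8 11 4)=(1 8 11 4 9 6)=[0, 8, 2, 3, 9, 5, 1, 7, 11, 6, 10, 4]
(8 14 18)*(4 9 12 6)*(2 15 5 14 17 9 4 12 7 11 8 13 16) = (2 15 5 14 18 13 16)(6 12)(7 11 8 17 9) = [0, 1, 15, 3, 4, 14, 12, 11, 17, 7, 10, 8, 6, 16, 18, 5, 2, 9, 13]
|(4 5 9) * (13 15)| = |(4 5 9)(13 15)| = 6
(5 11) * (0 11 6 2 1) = (0 11 5 6 2 1) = [11, 0, 1, 3, 4, 6, 2, 7, 8, 9, 10, 5]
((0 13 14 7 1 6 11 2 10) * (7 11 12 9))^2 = ((0 13 14 11 2 10)(1 6 12 9 7))^2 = (0 14 2)(1 12 7 6 9)(10 13 11)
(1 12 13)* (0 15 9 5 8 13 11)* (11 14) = (0 15 9 5 8 13 1 12 14 11) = [15, 12, 2, 3, 4, 8, 6, 7, 13, 5, 10, 0, 14, 1, 11, 9]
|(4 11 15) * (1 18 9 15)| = |(1 18 9 15 4 11)| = 6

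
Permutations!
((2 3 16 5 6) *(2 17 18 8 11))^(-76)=((2 3 16 5 6 17 18 8 11))^(-76)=(2 17 3 18 16 8 5 11 6)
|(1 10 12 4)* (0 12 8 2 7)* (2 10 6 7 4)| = |(0 12 2 4 1 6 7)(8 10)| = 14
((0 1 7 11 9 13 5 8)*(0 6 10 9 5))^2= ((0 1 7 11 5 8 6 10 9 13))^2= (0 7 5 6 9)(1 11 8 10 13)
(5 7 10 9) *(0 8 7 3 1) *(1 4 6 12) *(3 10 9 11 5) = (0 8 7 9 3 4 6 12 1)(5 10 11) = [8, 0, 2, 4, 6, 10, 12, 9, 7, 3, 11, 5, 1]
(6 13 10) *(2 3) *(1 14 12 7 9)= [0, 14, 3, 2, 4, 5, 13, 9, 8, 1, 6, 11, 7, 10, 12]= (1 14 12 7 9)(2 3)(6 13 10)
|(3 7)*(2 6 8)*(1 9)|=6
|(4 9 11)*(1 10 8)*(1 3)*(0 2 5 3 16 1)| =12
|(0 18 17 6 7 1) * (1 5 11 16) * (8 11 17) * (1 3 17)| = |(0 18 8 11 16 3 17 6 7 5 1)| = 11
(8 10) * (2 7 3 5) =(2 7 3 5)(8 10) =[0, 1, 7, 5, 4, 2, 6, 3, 10, 9, 8]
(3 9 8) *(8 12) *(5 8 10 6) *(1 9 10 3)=(1 9 12 3 10 6 5 8)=[0, 9, 2, 10, 4, 8, 5, 7, 1, 12, 6, 11, 3]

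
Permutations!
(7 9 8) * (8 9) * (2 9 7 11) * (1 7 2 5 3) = (1 7 8 11 5 3)(2 9) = [0, 7, 9, 1, 4, 3, 6, 8, 11, 2, 10, 5]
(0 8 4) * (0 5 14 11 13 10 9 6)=(0 8 4 5 14 11 13 10 9 6)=[8, 1, 2, 3, 5, 14, 0, 7, 4, 6, 9, 13, 12, 10, 11]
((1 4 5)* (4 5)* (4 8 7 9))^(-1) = ((1 5)(4 8 7 9))^(-1) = (1 5)(4 9 7 8)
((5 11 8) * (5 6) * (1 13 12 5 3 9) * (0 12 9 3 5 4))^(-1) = (0 4 12)(1 9 13)(5 6 8 11)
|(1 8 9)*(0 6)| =6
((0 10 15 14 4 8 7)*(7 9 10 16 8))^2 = ((0 16 8 9 10 15 14 4 7))^2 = (0 8 10 14 7 16 9 15 4)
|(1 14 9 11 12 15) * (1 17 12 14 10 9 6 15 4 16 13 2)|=13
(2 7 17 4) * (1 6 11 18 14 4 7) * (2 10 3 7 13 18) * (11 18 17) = (1 6 18 14 4 10 3 7 11 2)(13 17) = [0, 6, 1, 7, 10, 5, 18, 11, 8, 9, 3, 2, 12, 17, 4, 15, 16, 13, 14]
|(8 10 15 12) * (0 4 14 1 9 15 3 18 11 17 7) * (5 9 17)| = |(0 4 14 1 17 7)(3 18 11 5 9 15 12 8 10)| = 18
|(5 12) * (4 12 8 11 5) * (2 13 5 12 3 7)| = 9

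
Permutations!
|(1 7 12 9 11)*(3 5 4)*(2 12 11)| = 3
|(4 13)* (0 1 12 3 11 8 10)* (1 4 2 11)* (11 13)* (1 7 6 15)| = 30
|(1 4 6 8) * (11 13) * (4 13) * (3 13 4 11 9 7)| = |(1 4 6 8)(3 13 9 7)| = 4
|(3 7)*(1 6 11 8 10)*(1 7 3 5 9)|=8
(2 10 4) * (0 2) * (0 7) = (0 2 10 4 7) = [2, 1, 10, 3, 7, 5, 6, 0, 8, 9, 4]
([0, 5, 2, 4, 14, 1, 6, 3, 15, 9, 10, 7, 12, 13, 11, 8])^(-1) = [0, 5, 2, 7, 3, 1, 6, 11, 15, 9, 10, 14, 12, 13, 4, 8]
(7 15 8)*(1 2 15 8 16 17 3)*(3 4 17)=(1 2 15 16 3)(4 17)(7 8)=[0, 2, 15, 1, 17, 5, 6, 8, 7, 9, 10, 11, 12, 13, 14, 16, 3, 4]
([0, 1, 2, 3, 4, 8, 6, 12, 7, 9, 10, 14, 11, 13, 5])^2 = (5 7 11)(8 12 14)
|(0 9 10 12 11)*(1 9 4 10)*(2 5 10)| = 14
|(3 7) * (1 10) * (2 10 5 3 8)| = 7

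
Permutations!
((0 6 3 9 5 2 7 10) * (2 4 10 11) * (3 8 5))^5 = (0 10 4 5 8 6)(2 11 7)(3 9)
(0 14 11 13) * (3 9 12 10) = (0 14 11 13)(3 9 12 10) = [14, 1, 2, 9, 4, 5, 6, 7, 8, 12, 3, 13, 10, 0, 11]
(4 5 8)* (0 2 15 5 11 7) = (0 2 15 5 8 4 11 7) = [2, 1, 15, 3, 11, 8, 6, 0, 4, 9, 10, 7, 12, 13, 14, 5]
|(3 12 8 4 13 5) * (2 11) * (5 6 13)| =|(2 11)(3 12 8 4 5)(6 13)| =10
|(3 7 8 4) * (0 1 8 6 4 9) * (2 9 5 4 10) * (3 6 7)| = |(0 1 8 5 4 6 10 2 9)| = 9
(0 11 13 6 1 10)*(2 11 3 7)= (0 3 7 2 11 13 6 1 10)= [3, 10, 11, 7, 4, 5, 1, 2, 8, 9, 0, 13, 12, 6]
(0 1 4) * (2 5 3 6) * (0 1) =(1 4)(2 5 3 6) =[0, 4, 5, 6, 1, 3, 2]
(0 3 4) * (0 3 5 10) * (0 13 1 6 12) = (0 5 10 13 1 6 12)(3 4) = [5, 6, 2, 4, 3, 10, 12, 7, 8, 9, 13, 11, 0, 1]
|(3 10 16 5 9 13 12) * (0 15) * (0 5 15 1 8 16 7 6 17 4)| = 15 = |(0 1 8 16 15 5 9 13 12 3 10 7 6 17 4)|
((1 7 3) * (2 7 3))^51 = ((1 3)(2 7))^51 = (1 3)(2 7)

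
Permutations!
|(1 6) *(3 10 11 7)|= 4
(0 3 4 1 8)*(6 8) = (0 3 4 1 6 8) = [3, 6, 2, 4, 1, 5, 8, 7, 0]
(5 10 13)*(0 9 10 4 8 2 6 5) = (0 9 10 13)(2 6 5 4 8) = [9, 1, 6, 3, 8, 4, 5, 7, 2, 10, 13, 11, 12, 0]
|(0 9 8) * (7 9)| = 4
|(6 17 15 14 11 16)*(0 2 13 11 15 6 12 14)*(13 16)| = 6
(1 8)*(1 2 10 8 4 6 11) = (1 4 6 11)(2 10 8) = [0, 4, 10, 3, 6, 5, 11, 7, 2, 9, 8, 1]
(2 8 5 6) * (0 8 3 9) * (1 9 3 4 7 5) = (0 8 1 9)(2 4 7 5 6) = [8, 9, 4, 3, 7, 6, 2, 5, 1, 0]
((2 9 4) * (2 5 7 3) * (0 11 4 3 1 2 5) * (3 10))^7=(0 11 4)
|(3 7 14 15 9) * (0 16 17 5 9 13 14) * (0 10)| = |(0 16 17 5 9 3 7 10)(13 14 15)| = 24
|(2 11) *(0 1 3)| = |(0 1 3)(2 11)| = 6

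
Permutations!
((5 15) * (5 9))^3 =(15)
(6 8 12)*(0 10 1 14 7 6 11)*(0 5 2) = (0 10 1 14 7 6 8 12 11 5 2) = [10, 14, 0, 3, 4, 2, 8, 6, 12, 9, 1, 5, 11, 13, 7]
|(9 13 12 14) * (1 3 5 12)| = 7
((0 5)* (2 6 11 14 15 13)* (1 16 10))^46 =(1 16 10)(2 15 11)(6 13 14)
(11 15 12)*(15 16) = (11 16 15 12) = [0, 1, 2, 3, 4, 5, 6, 7, 8, 9, 10, 16, 11, 13, 14, 12, 15]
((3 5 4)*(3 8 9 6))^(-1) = ((3 5 4 8 9 6))^(-1) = (3 6 9 8 4 5)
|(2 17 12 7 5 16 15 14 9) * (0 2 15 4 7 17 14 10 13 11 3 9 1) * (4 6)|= |(0 2 14 1)(3 9 15 10 13 11)(4 7 5 16 6)(12 17)|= 60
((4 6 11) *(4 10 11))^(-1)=(4 6)(10 11)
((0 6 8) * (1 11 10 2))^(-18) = ((0 6 8)(1 11 10 2))^(-18) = (1 10)(2 11)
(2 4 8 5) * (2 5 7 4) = (4 8 7) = [0, 1, 2, 3, 8, 5, 6, 4, 7]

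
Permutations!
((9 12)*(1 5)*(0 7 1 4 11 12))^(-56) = ((0 7 1 5 4 11 12 9))^(-56) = (12)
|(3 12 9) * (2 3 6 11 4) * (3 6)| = |(2 6 11 4)(3 12 9)| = 12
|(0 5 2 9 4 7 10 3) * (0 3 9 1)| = 4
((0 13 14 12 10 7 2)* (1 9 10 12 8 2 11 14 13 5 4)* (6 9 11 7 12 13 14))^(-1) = ((0 5 4 1 11 6 9 10 12 13 14 8 2))^(-1) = (0 2 8 14 13 12 10 9 6 11 1 4 5)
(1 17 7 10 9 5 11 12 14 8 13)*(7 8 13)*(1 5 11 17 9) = (1 9 11 12 14 13 5 17 8 7 10) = [0, 9, 2, 3, 4, 17, 6, 10, 7, 11, 1, 12, 14, 5, 13, 15, 16, 8]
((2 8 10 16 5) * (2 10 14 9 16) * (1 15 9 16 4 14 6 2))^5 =(1 16 9 10 14 15 5 4)(2 6 8) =((1 15 9 4 14 16 5 10)(2 8 6))^5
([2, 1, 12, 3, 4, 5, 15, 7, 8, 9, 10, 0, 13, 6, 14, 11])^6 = [11, 1, 0, 3, 4, 5, 13, 7, 8, 9, 10, 15, 2, 12, 14, 6]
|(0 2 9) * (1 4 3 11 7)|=15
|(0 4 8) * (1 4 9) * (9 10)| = 6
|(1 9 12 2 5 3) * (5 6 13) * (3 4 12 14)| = |(1 9 14 3)(2 6 13 5 4 12)| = 12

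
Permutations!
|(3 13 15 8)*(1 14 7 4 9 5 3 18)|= 11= |(1 14 7 4 9 5 3 13 15 8 18)|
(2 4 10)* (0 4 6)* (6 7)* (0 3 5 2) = (0 4 10)(2 7 6 3 5) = [4, 1, 7, 5, 10, 2, 3, 6, 8, 9, 0]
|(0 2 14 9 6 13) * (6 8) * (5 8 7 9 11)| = |(0 2 14 11 5 8 6 13)(7 9)| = 8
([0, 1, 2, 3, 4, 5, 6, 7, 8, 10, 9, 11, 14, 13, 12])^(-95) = [0, 1, 2, 3, 4, 5, 6, 7, 8, 10, 9, 11, 14, 13, 12]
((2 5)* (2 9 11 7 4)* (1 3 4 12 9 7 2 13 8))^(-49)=(1 3 4 13 8)(2 11 9 12 7 5)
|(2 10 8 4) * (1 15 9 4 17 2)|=4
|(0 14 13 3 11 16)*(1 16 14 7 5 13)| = 9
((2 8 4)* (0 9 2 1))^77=(0 1 4 8 2 9)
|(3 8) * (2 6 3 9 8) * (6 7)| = |(2 7 6 3)(8 9)| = 4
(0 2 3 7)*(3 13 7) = (0 2 13 7) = [2, 1, 13, 3, 4, 5, 6, 0, 8, 9, 10, 11, 12, 7]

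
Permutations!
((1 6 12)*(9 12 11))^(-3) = ((1 6 11 9 12))^(-3) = (1 11 12 6 9)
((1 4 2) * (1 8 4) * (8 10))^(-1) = (2 4 8 10)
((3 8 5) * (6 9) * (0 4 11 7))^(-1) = (0 7 11 4)(3 5 8)(6 9)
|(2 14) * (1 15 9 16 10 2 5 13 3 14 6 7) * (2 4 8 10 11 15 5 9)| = |(1 5 13 3 14 9 16 11 15 2 6 7)(4 8 10)| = 12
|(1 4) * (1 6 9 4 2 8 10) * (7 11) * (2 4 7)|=9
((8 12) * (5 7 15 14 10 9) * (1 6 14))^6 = ((1 6 14 10 9 5 7 15)(8 12))^6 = (1 7 9 14)(5 10 6 15)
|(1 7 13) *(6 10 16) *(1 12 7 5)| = 6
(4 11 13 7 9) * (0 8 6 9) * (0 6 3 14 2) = [8, 1, 0, 14, 11, 5, 9, 6, 3, 4, 10, 13, 12, 7, 2] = (0 8 3 14 2)(4 11 13 7 6 9)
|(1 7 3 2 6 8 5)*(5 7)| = |(1 5)(2 6 8 7 3)| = 10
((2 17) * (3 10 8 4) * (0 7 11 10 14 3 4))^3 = ((0 7 11 10 8)(2 17)(3 14))^3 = (0 10 7 8 11)(2 17)(3 14)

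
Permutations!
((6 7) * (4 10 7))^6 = ((4 10 7 6))^6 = (4 7)(6 10)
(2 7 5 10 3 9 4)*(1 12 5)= (1 12 5 10 3 9 4 2 7)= [0, 12, 7, 9, 2, 10, 6, 1, 8, 4, 3, 11, 5]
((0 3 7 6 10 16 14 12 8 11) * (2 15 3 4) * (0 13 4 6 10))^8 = (2 8 10)(3 13 14)(4 12 7)(11 16 15)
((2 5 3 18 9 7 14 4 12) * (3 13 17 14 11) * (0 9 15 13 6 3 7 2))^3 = (0 5 18 17 12 2 3 13 4 9 6 15 14)(7 11)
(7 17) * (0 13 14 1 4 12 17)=(0 13 14 1 4 12 17 7)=[13, 4, 2, 3, 12, 5, 6, 0, 8, 9, 10, 11, 17, 14, 1, 15, 16, 7]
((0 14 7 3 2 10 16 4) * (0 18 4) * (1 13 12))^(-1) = (0 16 10 2 3 7 14)(1 12 13)(4 18)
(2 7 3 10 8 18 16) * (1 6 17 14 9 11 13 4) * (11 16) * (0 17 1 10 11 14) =(0 17)(1 6)(2 7 3 11 13 4 10 8 18 14 9 16) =[17, 6, 7, 11, 10, 5, 1, 3, 18, 16, 8, 13, 12, 4, 9, 15, 2, 0, 14]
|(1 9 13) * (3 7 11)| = 3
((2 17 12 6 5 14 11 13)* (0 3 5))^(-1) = (0 6 12 17 2 13 11 14 5 3)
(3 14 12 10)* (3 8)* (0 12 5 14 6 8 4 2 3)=[12, 1, 3, 6, 2, 14, 8, 7, 0, 9, 4, 11, 10, 13, 5]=(0 12 10 4 2 3 6 8)(5 14)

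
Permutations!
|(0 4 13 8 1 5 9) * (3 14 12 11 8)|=|(0 4 13 3 14 12 11 8 1 5 9)|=11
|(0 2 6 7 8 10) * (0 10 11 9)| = |(0 2 6 7 8 11 9)| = 7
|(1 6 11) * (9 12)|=6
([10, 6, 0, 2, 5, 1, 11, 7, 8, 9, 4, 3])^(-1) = [2, 5, 3, 11, 10, 4, 1, 7, 8, 9, 0, 6]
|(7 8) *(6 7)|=3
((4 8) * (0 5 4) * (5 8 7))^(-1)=(0 8)(4 5 7)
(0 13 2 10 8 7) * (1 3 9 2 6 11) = (0 13 6 11 1 3 9 2 10 8 7) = [13, 3, 10, 9, 4, 5, 11, 0, 7, 2, 8, 1, 12, 6]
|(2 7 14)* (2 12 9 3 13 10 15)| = |(2 7 14 12 9 3 13 10 15)| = 9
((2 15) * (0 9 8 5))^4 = (15)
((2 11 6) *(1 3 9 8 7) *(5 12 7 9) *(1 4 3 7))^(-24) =((1 7 4 3 5 12)(2 11 6)(8 9))^(-24) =(12)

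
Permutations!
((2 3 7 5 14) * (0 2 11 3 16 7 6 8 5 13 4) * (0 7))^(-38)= ((0 2 16)(3 6 8 5 14 11)(4 7 13))^(-38)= (0 2 16)(3 14 8)(4 7 13)(5 6 11)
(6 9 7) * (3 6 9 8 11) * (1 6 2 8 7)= (1 6 7 9)(2 8 11 3)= [0, 6, 8, 2, 4, 5, 7, 9, 11, 1, 10, 3]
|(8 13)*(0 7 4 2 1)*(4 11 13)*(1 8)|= 15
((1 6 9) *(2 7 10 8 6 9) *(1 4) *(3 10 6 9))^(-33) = (1 8)(3 9)(4 10)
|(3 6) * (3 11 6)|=2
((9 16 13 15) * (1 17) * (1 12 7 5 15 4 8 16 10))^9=(1 17 12 7 5 15 9 10)(4 8 16 13)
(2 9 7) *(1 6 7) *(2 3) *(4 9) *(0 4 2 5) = (0 4 9 1 6 7 3 5) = [4, 6, 2, 5, 9, 0, 7, 3, 8, 1]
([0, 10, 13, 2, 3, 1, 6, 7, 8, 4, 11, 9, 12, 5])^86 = (1 3 10 2 11 13 9 5 4)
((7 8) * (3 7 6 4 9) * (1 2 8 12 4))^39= ((1 2 8 6)(3 7 12 4 9))^39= (1 6 8 2)(3 9 4 12 7)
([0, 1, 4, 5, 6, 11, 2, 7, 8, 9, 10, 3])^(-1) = (2 6 4)(3 11 5)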